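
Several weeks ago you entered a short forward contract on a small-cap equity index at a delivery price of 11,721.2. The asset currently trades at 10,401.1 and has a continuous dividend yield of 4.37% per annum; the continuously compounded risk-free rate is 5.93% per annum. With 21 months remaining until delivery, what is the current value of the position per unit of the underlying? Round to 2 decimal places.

930.49

Current fair forward for the remaining 21 months: F = S·e^((r − q)·T), (r − q) = 0.0593 − 0.0437 = 0.0156
F = 10401.1 · e^(0.0156 × 21/12) = 10401.1 × 1.02767606 = 10688.9615
Value of long forward = (F − K)·e^(−rT) = (10688.9615 − 11721.2) · e^(−0.0593·21/12)
= -1032.2385 × 0.90142810 = -930.49
Short position value = −(long value) = 930.49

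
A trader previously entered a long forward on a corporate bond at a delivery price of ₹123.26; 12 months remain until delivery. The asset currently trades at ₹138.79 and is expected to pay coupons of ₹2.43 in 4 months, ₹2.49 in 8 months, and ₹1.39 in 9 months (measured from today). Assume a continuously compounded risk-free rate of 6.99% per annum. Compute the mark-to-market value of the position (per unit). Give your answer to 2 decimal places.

₹17.78

PV(remaining coupons) I = 2.43·e^(−0.0699·4/12) + 2.49·e^(−0.0699·8/12) + 1.39·e^(−0.0699·9/12) = 6.0697
Current forward F = (S − I)·e^(rT) = (138.79 − 6.0697)·e^(0.0699·12/12) = 132.7203 × 1.072401 = 142.3294
Value (long) = (F − K)·e^(−rT) = (142.3294 − 123.26) × 0.932487 = 17.7820
Value = ₹17.78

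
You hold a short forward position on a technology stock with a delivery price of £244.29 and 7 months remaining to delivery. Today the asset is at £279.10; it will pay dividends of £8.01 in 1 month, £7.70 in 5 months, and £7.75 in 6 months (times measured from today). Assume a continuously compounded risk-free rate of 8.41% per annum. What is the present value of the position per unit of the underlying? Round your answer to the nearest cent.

-£23.69

PV(remaining dividends) I = 8.01·e^(−0.0841·1/12) + 7.70·e^(−0.0841·5/12) + 7.75·e^(−0.0841·6/12) = 22.8198
Current forward F = (S − I)·e^(rT) = (279.10 − 22.8198)·e^(0.0841·7/12) = 256.2802 × 1.050282 = 269.1665
Value (long) = (F − K)·e^(−rT) = (269.1665 − 244.29) × 0.952126 = 23.6856
Short position value = −(long value) = -£23.69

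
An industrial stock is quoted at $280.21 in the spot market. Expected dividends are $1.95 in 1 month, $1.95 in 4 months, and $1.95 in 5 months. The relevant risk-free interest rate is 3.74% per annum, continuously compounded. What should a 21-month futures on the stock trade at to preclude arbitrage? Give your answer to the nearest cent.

PV(dividends) I = 1.95·e^(−0.0374·1/12) + 1.95·e^(−0.0374·4/12) + 1.95·e^(−0.0374·5/12)
I = 1.9439 + 1.9258 + 1.9198 = 5.7895
F = (S − I)·e^(rT) = (280.21 − 5.7895) · e^(0.0374·21/12)
= 274.4205 · e^0.065450 = 274.4205 × 1.067639 = $292.98

$292.98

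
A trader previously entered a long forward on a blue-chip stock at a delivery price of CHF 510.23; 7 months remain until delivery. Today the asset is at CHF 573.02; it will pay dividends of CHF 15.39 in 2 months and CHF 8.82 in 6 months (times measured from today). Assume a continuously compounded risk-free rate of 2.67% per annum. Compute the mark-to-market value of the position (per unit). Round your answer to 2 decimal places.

CHF 46.65

PV(remaining dividends) I = 15.39·e^(−0.0267·2/12) + 8.82·e^(−0.0267·6/12) = 24.0247
Current forward F = (S − I)·e^(rT) = (573.02 − 24.0247)·e^(0.0267·7/12) = 548.9953 × 1.015697 = 557.6129
Value (long) = (F − K)·e^(−rT) = (557.6129 − 510.23) × 0.984546 = 46.6506
Value = CHF 46.65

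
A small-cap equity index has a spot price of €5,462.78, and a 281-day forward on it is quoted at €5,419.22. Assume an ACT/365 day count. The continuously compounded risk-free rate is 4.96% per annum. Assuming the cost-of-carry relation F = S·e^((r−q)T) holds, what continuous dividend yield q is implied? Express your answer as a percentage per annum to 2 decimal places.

6.00%

From F = S·e^((r−q)T): (r − q) = ln(F/S)/T
ln(5419.22/5462.78) = ln(0.992026) = -0.008006
(r − q) = -0.008006 / (281/365) = -0.010399
q = r − ln(F/S)/T = 0.0496 + 0.010399 = 0.059999
q = 6.00%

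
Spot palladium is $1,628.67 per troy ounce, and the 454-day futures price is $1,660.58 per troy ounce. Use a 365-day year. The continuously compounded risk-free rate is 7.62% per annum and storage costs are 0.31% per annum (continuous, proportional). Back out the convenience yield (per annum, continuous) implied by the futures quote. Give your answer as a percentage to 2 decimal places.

F = S·e^((r+u−y)T) ⇒ (r+u−y) = ln(F/S)/T
ln(1660.58/1628.67) = 0.019403; /T ⇒ 0.015599
y = r + u − ln(F/S)/T = 0.0762 + 0.0031 − 0.015599 = 0.063701
y = 6.37%

6.37%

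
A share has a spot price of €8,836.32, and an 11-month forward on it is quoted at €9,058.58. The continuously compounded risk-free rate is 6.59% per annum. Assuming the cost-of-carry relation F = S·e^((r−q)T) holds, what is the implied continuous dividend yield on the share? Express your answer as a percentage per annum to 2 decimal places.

From F = S·e^((r−q)T): (r − q) = ln(F/S)/T
ln(9058.58/8836.32) = ln(1.025153) = 0.024842
(r − q) = 0.024842 / (11/12) = 0.027100
q = r − ln(F/S)/T = 0.0659 − 0.027100 = 0.038800
q = 3.88%

3.88%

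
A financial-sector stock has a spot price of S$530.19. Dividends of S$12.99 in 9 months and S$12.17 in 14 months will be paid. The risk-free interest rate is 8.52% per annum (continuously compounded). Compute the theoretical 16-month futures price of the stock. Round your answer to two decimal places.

PV(dividends) I = 12.99·e^(−0.0852·9/12) + 12.17·e^(−0.0852·14/12)
I = 12.1859 + 11.0185 = 23.2044
F = (S − I)·e^(rT) = (530.19 − 23.2044) · e^(0.0852·16/12)
= 506.9856 · e^0.113600 = 506.9856 × 1.120304 = S$567.98

S$567.98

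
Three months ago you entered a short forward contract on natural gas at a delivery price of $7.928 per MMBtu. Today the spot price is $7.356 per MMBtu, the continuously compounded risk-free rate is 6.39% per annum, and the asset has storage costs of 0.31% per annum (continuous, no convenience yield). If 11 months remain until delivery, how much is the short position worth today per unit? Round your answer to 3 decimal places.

Current fair forward for the remaining 11 months: F = S·e^((r + u)·T), (r + u) = 0.0639 + 0.0031 = 0.0670
F = 7.356 · e^(0.0670 × 11/12) = 7.356 × 1.063342 = 7.8219
Value of long forward = (F − K)·e^(−rT) = (7.8219 − 7.928) · e^(−0.0639·11/12)
= -0.1061 × 0.943108 = -0.100
Short position value = −(long value) = $0.100

$0.100 per MMBtu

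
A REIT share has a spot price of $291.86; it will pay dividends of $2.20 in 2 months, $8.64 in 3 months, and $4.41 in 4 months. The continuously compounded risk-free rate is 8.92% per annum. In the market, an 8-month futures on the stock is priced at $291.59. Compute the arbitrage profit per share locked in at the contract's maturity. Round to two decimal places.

$2.34 per share

PV(dividends) I = 2.20·e^(−0.0892·2/12) + 8.64·e^(−0.0892·3/12) + 4.41·e^(−0.0892·4/12) = 14.8978
Fair futures F* = (S − I)·e^(rT) = (291.86 − 14.8978)·e^0.059467 = 276.9622 × 1.061271 = 293.9320
Market $291.59 < fair 293.9320: forward underpriced → reverse cash-and-carry (short the stock, invest proceeds at r, pay the dividends, go long the forward).
Profit at T = |F_mkt − F*| = |291.59 − 293.9320| = $2.34 per share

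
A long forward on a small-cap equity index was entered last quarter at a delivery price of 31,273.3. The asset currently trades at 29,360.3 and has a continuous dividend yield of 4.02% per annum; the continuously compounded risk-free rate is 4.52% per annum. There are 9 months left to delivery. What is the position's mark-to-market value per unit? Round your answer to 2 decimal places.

Current fair forward for the remaining 9 months: F = S·e^((r − q)·T), (r − q) = 0.0452 − 0.0402 = 0.0050
F = 29360.3 · e^(0.0050 × 9/12) = 29360.3 × 1.00375704 = 29470.6078
Value of long forward = (F − K)·e^(−rT) = (29470.6078 − 31273.3) · e^(−0.0452·9/12)
= -1802.6922 × 0.96666817 = -1742.61

-1742.61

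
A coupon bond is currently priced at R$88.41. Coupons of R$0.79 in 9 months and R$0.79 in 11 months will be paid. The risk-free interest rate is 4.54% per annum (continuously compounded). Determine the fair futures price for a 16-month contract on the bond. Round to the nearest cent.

R$92.31

PV(coupons) I = 0.79·e^(−0.0454·9/12) + 0.79·e^(−0.0454·11/12)
I = 0.7636 + 0.7578 = 1.5214
F = (S − I)·e^(rT) = (88.41 − 1.5214) · e^(0.0454·16/12)
= 86.8886 · e^0.060533 = 86.8886 × 1.062403 = R$92.31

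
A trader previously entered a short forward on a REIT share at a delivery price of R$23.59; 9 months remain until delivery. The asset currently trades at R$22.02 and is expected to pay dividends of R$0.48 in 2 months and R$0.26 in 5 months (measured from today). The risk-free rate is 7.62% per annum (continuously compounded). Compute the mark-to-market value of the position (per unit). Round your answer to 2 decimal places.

PV(remaining dividends) I = 0.48·e^(−0.0762·2/12) + 0.26·e^(−0.0762·5/12) = 0.7258
Current forward F = (S − I)·e^(rT) = (22.02 − 0.7258)·e^(0.0762·9/12) = 21.2942 × 1.058815 = 22.5466
Value (long) = (F − K)·e^(−rT) = (22.5466 − 23.59) × 0.944452 = -0.9854
Short position value = −(long value) = R$0.99

R$0.99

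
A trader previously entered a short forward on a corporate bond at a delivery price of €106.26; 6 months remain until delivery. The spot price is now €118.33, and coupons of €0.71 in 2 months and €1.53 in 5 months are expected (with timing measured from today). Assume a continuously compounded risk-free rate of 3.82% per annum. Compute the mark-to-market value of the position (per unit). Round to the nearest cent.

PV(remaining coupons) I = 0.71·e^(−0.0382·2/12) + 1.53·e^(−0.0382·5/12) = 2.2113
Current forward F = (S − I)·e^(rT) = (118.33 − 2.2113)·e^(0.0382·6/12) = 116.1187 × 1.019284 = 118.3579
Value (long) = (F − K)·e^(−rT) = (118.3579 − 106.26) × 0.981081 = 11.8690
Short position value = −(long value) = -€11.87

-€11.87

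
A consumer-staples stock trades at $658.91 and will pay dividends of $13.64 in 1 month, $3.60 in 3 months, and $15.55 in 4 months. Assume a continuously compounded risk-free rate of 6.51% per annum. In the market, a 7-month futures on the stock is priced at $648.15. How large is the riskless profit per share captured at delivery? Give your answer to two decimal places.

PV(dividends) I = 13.64·e^(−0.0651·1/12) + 3.60·e^(−0.0651·3/12) + 15.55·e^(−0.0651·4/12) = 32.3243
Fair futures F* = (S − I)·e^(rT) = (658.91 − 32.3243)·e^0.037975 = 626.5857 × 1.038705 = 650.8377
Market $648.15 < fair 650.8377: forward underpriced → reverse cash-and-carry (short the stock, invest proceeds at r, pay the dividends, go long the forward).
Profit at T = |F_mkt − F*| = |648.15 − 650.8377| = $2.69 per share

$2.69 per share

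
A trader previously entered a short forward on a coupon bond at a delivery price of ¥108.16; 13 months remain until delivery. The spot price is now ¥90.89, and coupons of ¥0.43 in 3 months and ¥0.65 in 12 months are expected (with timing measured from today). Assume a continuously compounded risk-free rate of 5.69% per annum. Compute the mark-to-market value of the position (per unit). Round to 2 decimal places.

¥11.84

PV(remaining coupons) I = 0.43·e^(−0.0569·3/12) + 0.65·e^(−0.0569·12/12) = 1.0380
Current forward F = (S − I)·e^(rT) = (90.89 − 1.0380)·e^(0.0569·13/12) = 89.8520 × 1.063581 = 95.5649
Value (long) = (F − K)·e^(−rT) = (95.5649 − 108.16) × 0.940220 = -11.8422
Short position value = −(long value) = ¥11.84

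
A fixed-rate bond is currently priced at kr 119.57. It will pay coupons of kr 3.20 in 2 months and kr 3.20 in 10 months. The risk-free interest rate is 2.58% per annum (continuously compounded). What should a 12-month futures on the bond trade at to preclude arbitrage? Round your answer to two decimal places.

PV(coupons) I = 3.20·e^(−0.0258·2/12) + 3.20·e^(−0.0258·10/12)
I = 3.1863 + 3.1319 = 6.3182
F = (S − I)·e^(rT) = (119.57 − 6.3182) · e^(0.0258·12/12)
= 113.2518 · e^0.025800 = 113.2518 × 1.026136 = kr 116.21

kr 116.21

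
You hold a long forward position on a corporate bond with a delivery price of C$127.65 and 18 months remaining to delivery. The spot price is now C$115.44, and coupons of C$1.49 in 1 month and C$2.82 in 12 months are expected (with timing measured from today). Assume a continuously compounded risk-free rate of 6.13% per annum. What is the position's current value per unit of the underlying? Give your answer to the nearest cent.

PV(remaining coupons) I = 1.49·e^(−0.0613·1/12) + 2.82·e^(−0.0613·12/12) = 4.1347
Current forward F = (S − I)·e^(rT) = (115.44 − 4.1347)·e^(0.0613·18/12) = 111.3053 × 1.096310 = 122.0251
Value (long) = (F − K)·e^(−rT) = (122.0251 − 127.65) × 0.912151 = -5.1308
Value = -C$5.13

-C$5.13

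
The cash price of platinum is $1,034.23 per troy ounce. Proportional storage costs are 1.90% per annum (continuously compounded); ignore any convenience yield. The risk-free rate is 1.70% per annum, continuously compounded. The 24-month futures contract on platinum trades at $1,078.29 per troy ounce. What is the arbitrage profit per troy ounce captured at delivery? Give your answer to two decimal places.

Fair futures: F* = S·e^(carry·T), with carry = (r + u) = 0.0170 + 0.0190 = 0.0360
F* = 1034.23 · e^(0.0360 × 24/12) = 1034.23 · e^0.07200000 = 1034.23 × 1.07465534 = $1111.4408
Market $1078.29 < fair $1111.4408: forward underpriced → reverse cash-and-carry (short spot, go long the forward).
At maturity, profit = |F_mkt − F*| = |1078.29 − 1111.4408| = $33.15 per troy ounce

$33.15 per troy ounce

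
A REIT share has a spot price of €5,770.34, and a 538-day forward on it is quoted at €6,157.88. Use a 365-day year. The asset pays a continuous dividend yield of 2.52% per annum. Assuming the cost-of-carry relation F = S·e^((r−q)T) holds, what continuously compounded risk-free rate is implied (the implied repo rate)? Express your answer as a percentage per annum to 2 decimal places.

6.93%

From F = S·e^((r−q)T): (r − q) = ln(F/S)/T
ln(6157.88/5770.34) = ln(1.067161) = 0.065002
(r − q) = 0.065002 / (538/365) = 0.044100
r = ln(F/S)/T + q = 0.044100 + 0.0252 = 0.069300
r = 6.93%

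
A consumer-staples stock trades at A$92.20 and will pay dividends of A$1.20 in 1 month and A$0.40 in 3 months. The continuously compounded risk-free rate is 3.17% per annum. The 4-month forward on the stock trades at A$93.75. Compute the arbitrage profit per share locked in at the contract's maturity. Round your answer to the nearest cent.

PV(dividends) I = 1.20·e^(−0.0317·1/12) + 0.40·e^(−0.0317·3/12) = 1.5937
Fair forward F* = (S − I)·e^(rT) = (92.20 − 1.5937)·e^0.010567 = 90.6063 × 1.010623 = 91.5688
Market A$93.75 > fair 91.5688: forward overpriced → cash-and-carry (borrow at r, buy the stock and collect the dividends, short the forward).
Profit at T = |F_mkt − F*| = |93.75 − 91.5688| = A$2.18 per share

A$2.18 per share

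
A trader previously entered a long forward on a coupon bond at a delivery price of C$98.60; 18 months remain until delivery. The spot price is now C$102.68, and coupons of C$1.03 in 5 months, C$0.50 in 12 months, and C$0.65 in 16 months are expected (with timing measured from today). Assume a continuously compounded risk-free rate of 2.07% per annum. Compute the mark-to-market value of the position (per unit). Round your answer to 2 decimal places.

PV(remaining coupons) I = 1.03·e^(−0.0207·5/12) + 0.50·e^(−0.0207·12/12) + 0.65·e^(−0.0207·16/12) = 2.1432
Current forward F = (S − I)·e^(rT) = (102.68 − 2.1432)·e^(0.0207·18/12) = 100.5368 × 1.031537 = 103.7074
Value (long) = (F − K)·e^(−rT) = (103.7074 − 98.60) × 0.969427 = 4.9513
Value = C$4.95

C$4.95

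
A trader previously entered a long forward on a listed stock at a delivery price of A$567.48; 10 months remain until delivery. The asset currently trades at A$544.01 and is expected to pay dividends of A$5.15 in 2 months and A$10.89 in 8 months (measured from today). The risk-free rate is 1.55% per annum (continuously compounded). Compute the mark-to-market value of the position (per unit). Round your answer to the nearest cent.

-A$32.10

PV(remaining dividends) I = 5.15·e^(−0.0155·2/12) + 10.89·e^(−0.0155·8/12) = 15.9148
Current forward F = (S − I)·e^(rT) = (544.01 − 15.9148)·e^(0.0155·10/12) = 528.0952 × 1.013000 = 534.9604
Value (long) = (F − K)·e^(−rT) = (534.9604 − 567.48) × 0.987166 = -32.1022
Value = -A$32.10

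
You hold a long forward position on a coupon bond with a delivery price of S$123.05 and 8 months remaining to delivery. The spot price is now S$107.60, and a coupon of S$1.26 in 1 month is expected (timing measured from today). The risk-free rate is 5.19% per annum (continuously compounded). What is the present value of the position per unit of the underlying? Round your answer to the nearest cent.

-S$12.52

PV(remaining coupons) I = 1.26·e^(−0.0519·1/12) = 1.2546
Current forward F = (S − I)·e^(rT) = (107.60 − 1.2546)·e^(0.0519·8/12) = 106.3454 × 1.035206 = 110.0894
Value (long) = (F − K)·e^(−rT) = (110.0894 − 123.05) × 0.965992 = -12.5198
Value = -S$12.52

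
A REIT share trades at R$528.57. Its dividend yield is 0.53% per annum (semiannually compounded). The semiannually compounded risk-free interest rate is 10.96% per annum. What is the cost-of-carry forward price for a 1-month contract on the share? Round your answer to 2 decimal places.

R$533.06

F = S · (1+r/2)^(2T) / (1+q/2)^(2T)
= 528.57 × 1.008932 / 1.000441 = 528.57 × 1.008487
F = R$533.06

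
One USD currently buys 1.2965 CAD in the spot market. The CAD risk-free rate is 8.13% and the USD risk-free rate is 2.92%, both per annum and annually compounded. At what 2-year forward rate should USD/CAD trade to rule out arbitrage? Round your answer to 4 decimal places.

1.4311

By covered interest parity, F = S · (1+r_CAD)^T / (1+r_USD)^T
= 1.2965 × 1.169210 / 1.059253 = 1.2965 × 1.103806
F = 1.4311 CAD per USD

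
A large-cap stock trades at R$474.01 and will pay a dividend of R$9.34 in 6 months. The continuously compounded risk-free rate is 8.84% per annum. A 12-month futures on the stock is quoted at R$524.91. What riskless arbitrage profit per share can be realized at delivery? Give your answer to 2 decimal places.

R$16.85 per share

PV(dividends) I = 9.34·e^(−0.0884·6/12) = 8.9362
Fair futures F* = (S − I)·e^(rT) = (474.01 − 8.9362)·e^0.088400 = 465.0738 × 1.092425 = 508.0582
Market R$524.91 > fair 508.0582: forward overpriced → cash-and-carry (borrow at r, buy the stock and collect the dividends, short the forward).
Profit at T = |F_mkt − F*| = |524.91 − 508.0582| = R$16.85 per share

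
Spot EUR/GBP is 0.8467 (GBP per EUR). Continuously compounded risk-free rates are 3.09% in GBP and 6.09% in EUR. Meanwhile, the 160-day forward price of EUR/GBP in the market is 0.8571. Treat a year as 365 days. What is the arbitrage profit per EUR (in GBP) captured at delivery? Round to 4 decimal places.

Fair forward: F* = S·e^(carry·T), with carry = (r_GBP − r_EUR) = 0.0309 − 0.0609 = -0.0300
F* = 0.8467 · e^(-0.0300 × 160/365) = 0.8467 · e^-0.013151 = 0.8467 × 0.986935 = 0.8356
Market 0.8571 > fair 0.8356: forward overpriced → cash-and-carry (buy spot, short the forward).
At maturity, profit = |F_mkt − F*| = |0.8571 − 0.8356| = 0.0215 per EUR (in GBP)

0.0215 per EUR (in GBP)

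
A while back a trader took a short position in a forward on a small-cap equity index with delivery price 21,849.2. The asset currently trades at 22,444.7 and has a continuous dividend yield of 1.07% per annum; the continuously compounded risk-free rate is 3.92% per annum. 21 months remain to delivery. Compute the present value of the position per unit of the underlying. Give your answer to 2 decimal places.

Current fair forward for the remaining 21 months: F = S·e^((r − q)·T), (r − q) = 0.0392 − 0.0107 = 0.0285
F = 22444.7 · e^(0.0285 × 21/12) = 22444.7 × 1.05113970 = 23592.5152
Value of long forward = (F − K)·e^(−rT) = (23592.5152 − 21849.2) · e^(−0.0392·21/12)
= 1743.3152 × 0.93370009 = 1627.73
Short position value = −(long value) = -1627.73

-1627.73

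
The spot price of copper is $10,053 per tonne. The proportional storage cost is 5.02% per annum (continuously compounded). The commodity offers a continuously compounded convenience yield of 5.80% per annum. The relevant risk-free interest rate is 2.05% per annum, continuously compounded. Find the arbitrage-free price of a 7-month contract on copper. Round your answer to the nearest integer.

$10,128 per tonne

Net carry = r + u − y = 0.0205 + 0.0502 − 0.0580 = 0.0127
F = S·e^((r+u−y)T) = 10053 · e^(0.0127 × 7/12) = 10053 · e^0.007408
= 10053 × 1.007436 = $10,128 per tonne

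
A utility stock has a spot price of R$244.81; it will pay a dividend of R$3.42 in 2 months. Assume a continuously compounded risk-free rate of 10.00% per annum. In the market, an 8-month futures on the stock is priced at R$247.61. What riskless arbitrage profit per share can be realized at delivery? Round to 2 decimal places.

R$10.48 per share

PV(dividends) I = 3.42·e^(−0.1000·2/12) = 3.3635
Fair futures F* = (S − I)·e^(rT) = (244.81 − 3.3635)·e^0.066667 = 241.4465 × 1.068939 = 258.0916
Market R$247.61 < fair 258.0916: forward underpriced → reverse cash-and-carry (short the stock, invest proceeds at r, pay the dividends, go long the forward).
Profit at T = |F_mkt − F*| = |247.61 − 258.0916| = R$10.48 per share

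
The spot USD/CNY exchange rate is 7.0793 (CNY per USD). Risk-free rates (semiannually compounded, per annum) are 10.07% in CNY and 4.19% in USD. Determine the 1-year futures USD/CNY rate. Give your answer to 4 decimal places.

By covered interest parity, F = S · (1+r_CNY/2)^(2T) / (1+r_USD/2)^(2T)
= 7.0793 × 1.103235 / 1.042339 = 7.0793 × 1.058422
F = 7.4929 CNY per USD

7.4929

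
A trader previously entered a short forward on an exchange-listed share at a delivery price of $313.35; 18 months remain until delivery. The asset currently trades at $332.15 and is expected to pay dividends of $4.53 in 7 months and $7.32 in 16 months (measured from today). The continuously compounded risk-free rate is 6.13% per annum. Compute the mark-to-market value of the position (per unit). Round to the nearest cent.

-$35.21

PV(remaining dividends) I = 4.53·e^(−0.0613·7/12) + 7.32·e^(−0.0613·16/12) = 11.1164
Current forward F = (S − I)·e^(rT) = (332.15 − 11.1164)·e^(0.0613·18/12) = 321.0336 × 1.096310 = 351.9523
Value (long) = (F − K)·e^(−rT) = (351.9523 − 313.35) × 0.912151 = 35.2111
Short position value = −(long value) = -$35.21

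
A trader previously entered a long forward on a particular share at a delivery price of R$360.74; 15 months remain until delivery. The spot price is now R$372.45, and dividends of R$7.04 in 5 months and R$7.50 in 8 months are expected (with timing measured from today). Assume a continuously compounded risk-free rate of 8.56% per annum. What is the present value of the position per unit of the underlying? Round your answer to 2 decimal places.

R$34.44

PV(remaining dividends) I = 7.04·e^(−0.0856·5/12) + 7.50·e^(−0.0856·8/12) = 13.8773
Current forward F = (S − I)·e^(rT) = (372.45 − 13.8773)·e^(0.0856·15/12) = 358.5727 × 1.112934 = 399.0677
Value (long) = (F − K)·e^(−rT) = (399.0677 − 360.74) × 0.898526 = 34.4384
Value = R$34.44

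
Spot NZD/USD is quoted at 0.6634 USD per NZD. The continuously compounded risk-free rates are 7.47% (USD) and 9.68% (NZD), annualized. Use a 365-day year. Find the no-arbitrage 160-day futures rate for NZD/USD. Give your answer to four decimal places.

F = S·e^((r_USD − r_NZD)T) = 0.6634 · e^((0.0747 − 0.0968) × 160/365)
= 0.6634 · e^-0.009688 = 0.6634 × 0.990359
F = 0.6570 USD per NZD

0.6570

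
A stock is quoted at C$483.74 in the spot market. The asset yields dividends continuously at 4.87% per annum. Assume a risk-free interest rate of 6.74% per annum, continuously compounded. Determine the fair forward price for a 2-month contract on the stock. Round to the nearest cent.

C$485.25

F = S·e^((r − q)T) = 483.74 · e^((0.0674 − 0.0487) × 2/12)
= 483.74 · e^0.003117 = 483.74 × 1.003122
F = C$485.25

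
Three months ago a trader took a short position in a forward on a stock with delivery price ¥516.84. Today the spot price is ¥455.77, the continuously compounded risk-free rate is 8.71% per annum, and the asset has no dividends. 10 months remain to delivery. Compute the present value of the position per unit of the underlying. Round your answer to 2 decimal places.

¥24.89

Current fair forward for the remaining 10 months: F = S·e^(r·T), r = 0.0871
F = 455.77 · e^(0.0871 × 10/12) = 455.77 × 1.075282 = 490.0813
Value of long forward = (F − K)·e^(−rT) = (490.0813 − 516.84) · e^(−0.0871·10/12)
= -26.7587 × 0.929988 = -24.89
Short position value = −(long value) = ¥24.89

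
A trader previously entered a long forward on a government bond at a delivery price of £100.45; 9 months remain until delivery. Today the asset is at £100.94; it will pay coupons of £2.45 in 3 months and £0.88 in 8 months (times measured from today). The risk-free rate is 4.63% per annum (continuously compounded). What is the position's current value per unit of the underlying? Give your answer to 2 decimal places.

PV(remaining coupons) I = 2.45·e^(−0.0463·3/12) + 0.88·e^(−0.0463·8/12) = 3.2751
Current forward F = (S − I)·e^(rT) = (100.94 − 3.2751)·e^(0.0463·9/12) = 97.6649 × 1.035335 = 101.1159
Value (long) = (F − K)·e^(−rT) = (101.1159 − 100.45) × 0.965871 = 0.6432
Value = £0.64

£0.64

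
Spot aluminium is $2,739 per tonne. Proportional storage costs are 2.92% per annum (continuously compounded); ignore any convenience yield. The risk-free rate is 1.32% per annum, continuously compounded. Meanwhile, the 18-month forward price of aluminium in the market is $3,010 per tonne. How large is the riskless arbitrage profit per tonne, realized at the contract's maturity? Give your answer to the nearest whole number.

$91 per tonne

Fair forward: F* = S·e^(carry·T), with carry = (r + u) = 0.0132 + 0.0292 = 0.0424
F* = 2739 · e^(0.0424 × 18/12) = 2739 · e^0.063600 = 2739 × 1.065666 = $2918.8592
Market $3010 > fair $2918.8592: forward overpriced → cash-and-carry (buy spot, short the forward).
At maturity, profit = |F_mkt − F*| = |3010 − 2918.8592| = $91 per tonne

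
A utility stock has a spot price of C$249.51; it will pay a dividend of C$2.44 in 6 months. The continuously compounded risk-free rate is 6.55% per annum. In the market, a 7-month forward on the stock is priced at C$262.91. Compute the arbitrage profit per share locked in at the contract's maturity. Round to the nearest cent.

PV(dividends) I = 2.44·e^(−0.0655·6/12) = 2.3614
Fair forward F* = (S − I)·e^(rT) = (249.51 − 2.3614)·e^0.038208 = 247.1486 × 1.038947 = 256.7743
Market C$262.91 > fair 256.7743: forward overpriced → cash-and-carry (borrow at r, buy the stock and collect the dividends, short the forward).
Profit at T = |F_mkt − F*| = |262.91 − 256.7743| = C$6.14 per share

C$6.14 per share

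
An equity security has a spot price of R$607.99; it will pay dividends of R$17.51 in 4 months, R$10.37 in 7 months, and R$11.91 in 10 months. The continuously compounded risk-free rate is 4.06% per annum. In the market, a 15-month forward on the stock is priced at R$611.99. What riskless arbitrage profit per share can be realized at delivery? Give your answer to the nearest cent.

PV(dividends) I = 17.51·e^(−0.0406·4/12) + 10.37·e^(−0.0406·7/12) + 11.91·e^(−0.0406·10/12) = 38.9157
Fair forward F* = (S − I)·e^(rT) = (607.99 − 38.9157)·e^0.050750 = 569.0743 × 1.052060 = 598.7003
Market R$611.99 > fair 598.7003: forward overpriced → cash-and-carry (borrow at r, buy the stock and collect the dividends, short the forward).
Profit at T = |F_mkt − F*| = |611.99 − 598.7003| = R$13.29 per share

R$13.29 per share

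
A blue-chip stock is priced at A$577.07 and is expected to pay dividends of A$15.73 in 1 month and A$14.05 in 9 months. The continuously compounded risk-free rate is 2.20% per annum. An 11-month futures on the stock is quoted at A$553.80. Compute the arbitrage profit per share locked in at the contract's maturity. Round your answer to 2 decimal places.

A$4.90 per share

PV(dividends) I = 15.73·e^(−0.0220·1/12) + 14.05·e^(−0.0220·9/12) = 29.5213
Fair futures F* = (S − I)·e^(rT) = (577.07 − 29.5213)·e^0.020167 = 547.5487 × 1.020372 = 558.7034
Market A$553.80 < fair 558.7034: forward underpriced → reverse cash-and-carry (short the stock, invest proceeds at r, pay the dividends, go long the forward).
Profit at T = |F_mkt − F*| = |553.80 − 558.7034| = A$4.90 per share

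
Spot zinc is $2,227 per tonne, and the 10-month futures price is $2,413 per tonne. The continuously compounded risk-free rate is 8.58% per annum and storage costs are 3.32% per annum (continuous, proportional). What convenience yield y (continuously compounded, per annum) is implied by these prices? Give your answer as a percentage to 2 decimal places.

F = S·e^((r+u−y)T) ⇒ (r+u−y) = ln(F/S)/T
ln(2413/2227) = 0.080215; /T ⇒ 0.096258
y = r + u − ln(F/S)/T = 0.0858 + 0.0332 − 0.096258 = 0.022742
y = 2.27%

2.27%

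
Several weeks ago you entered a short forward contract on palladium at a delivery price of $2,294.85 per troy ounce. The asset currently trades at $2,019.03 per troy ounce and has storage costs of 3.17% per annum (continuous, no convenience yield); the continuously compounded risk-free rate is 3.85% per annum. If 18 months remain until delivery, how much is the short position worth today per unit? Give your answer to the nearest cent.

$48.72 per troy ounce

Current fair forward for the remaining 18 months: F = S·e^((r + u)·T), (r + u) = 0.0385 + 0.0317 = 0.0702
F = 2019.03 · e^(0.0702 × 18/12) = 2019.03 × 1.11104387 = 2243.2309
Value of long forward = (F − K)·e^(−rT) = (2243.2309 − 2294.85) · e^(−0.0385·18/12)
= -51.6191 × 0.94388589 = -48.72
Short position value = −(long value) = $48.72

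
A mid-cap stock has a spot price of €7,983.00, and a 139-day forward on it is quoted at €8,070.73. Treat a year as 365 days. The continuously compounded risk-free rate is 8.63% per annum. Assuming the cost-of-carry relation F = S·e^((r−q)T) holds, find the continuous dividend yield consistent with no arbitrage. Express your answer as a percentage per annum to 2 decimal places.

From F = S·e^((r−q)T): (r − q) = ln(F/S)/T
ln(8070.73/7983.00) = ln(1.010990) = 0.010930
(r − q) = 0.010930 / (139/365) = 0.028701
q = r − ln(F/S)/T = 0.0863 − 0.028701 = 0.057599
q = 5.76%

5.76%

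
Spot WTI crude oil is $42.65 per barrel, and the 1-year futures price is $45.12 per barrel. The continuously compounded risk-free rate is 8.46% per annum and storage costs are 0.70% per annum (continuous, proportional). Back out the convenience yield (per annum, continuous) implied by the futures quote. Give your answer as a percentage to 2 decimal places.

3.53%

F = S·e^((r+u−y)T) ⇒ (r+u−y) = ln(F/S)/T
ln(45.12/42.65) = 0.056298; /T ⇒ 0.056298
y = r + u − ln(F/S)/T = 0.0846 + 0.0070 − 0.056298 = 0.035302
y = 3.53%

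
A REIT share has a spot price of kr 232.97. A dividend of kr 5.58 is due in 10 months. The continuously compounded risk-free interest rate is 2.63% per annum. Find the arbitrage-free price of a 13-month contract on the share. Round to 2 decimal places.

kr 234.09

PV(dividends) I = 5.58·e^(−0.0263·10/12)
I = 5.4590
F = (S − I)·e^(rT) = (232.97 − 5.4590) · e^(0.0263·13/12)
= 227.5110 · e^0.028492 = 227.5110 × 1.028902 = kr 234.09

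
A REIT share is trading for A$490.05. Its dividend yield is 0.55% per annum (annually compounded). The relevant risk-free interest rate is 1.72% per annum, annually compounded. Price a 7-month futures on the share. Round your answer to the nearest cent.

A$493.37

F = S · (1+r)^T / (1+q)^T
= 490.05 × 1.009998 / 1.003205 = 490.05 × 1.006771
F = A$493.37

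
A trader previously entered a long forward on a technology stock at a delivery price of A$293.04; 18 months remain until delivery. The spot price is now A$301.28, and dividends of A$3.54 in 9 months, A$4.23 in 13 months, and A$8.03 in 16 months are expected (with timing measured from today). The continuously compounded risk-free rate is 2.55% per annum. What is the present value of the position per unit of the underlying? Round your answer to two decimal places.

A$3.89

PV(remaining dividends) I = 3.54·e^(−0.0255·9/12) + 4.23·e^(−0.0255·13/12) + 8.03·e^(−0.0255·16/12) = 15.3493
Current forward F = (S − I)·e^(rT) = (301.28 − 15.3493)·e^(0.0255·18/12) = 285.9307 × 1.038991 = 297.0794
Value (long) = (F − K)·e^(−rT) = (297.0794 − 293.04) × 0.962472 = 3.8878
Value = A$3.89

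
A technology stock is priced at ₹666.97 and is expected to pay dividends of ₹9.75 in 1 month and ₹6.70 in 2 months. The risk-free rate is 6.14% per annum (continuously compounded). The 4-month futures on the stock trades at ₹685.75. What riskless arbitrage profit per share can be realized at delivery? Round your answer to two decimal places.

₹21.66 per share

PV(dividends) I = 9.75·e^(−0.0614·1/12) + 6.70·e^(−0.0614·2/12) = 16.3320
Fair futures F* = (S − I)·e^(rT) = (666.97 − 16.3320)·e^0.020467 = 650.6380 × 1.020678 = 664.0919
Market ₹685.75 > fair 664.0919: forward overpriced → cash-and-carry (borrow at r, buy the stock and collect the dividends, short the forward).
Profit at T = |F_mkt − F*| = |685.75 − 664.0919| = ₹21.66 per share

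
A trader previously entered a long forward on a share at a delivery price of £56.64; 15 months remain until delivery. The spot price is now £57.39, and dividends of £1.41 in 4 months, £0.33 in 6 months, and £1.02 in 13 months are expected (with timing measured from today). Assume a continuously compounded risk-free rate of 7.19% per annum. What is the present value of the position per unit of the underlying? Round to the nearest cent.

£2.98

PV(remaining dividends) I = 1.41·e^(−0.0719·4/12) + 0.33·e^(−0.0719·6/12) + 1.02·e^(−0.0719·13/12) = 2.6385
Current forward F = (S − I)·e^(rT) = (57.39 − 2.6385)·e^(0.0719·15/12) = 54.7515 × 1.094038 = 59.9002
Value (long) = (F − K)·e^(−rT) = (59.9002 − 56.64) × 0.914045 = 2.9800
Value = £2.98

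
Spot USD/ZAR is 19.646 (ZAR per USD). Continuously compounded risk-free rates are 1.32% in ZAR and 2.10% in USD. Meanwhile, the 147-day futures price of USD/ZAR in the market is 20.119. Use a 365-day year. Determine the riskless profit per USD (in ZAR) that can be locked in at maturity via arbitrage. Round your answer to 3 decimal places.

Fair futures: F* = S·e^(carry·T), with carry = (r_ZAR − r_USD) = 0.0132 − 0.0210 = -0.0078
F* = 19.646 · e^(-0.0078 × 147/365) = 19.646 · e^-0.003141 = 19.646 × 0.996864 = 19.5844
Market 20.119 > fair 19.5844: forward overpriced → cash-and-carry (buy spot, short the forward).
At maturity, profit = |F_mkt − F*| = |20.119 − 19.5844| = 0.535 per USD (in ZAR)

0.535 per USD (in ZAR)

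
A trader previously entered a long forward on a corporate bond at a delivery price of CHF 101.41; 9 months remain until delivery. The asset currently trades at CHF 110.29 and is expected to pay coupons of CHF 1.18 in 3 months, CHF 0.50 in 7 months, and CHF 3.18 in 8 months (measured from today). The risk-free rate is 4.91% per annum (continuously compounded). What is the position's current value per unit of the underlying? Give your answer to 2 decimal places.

CHF 7.82

PV(remaining coupons) I = 1.18·e^(−0.0491·3/12) + 0.50·e^(−0.0491·7/12) + 3.18·e^(−0.0491·8/12) = 4.7291
Current forward F = (S − I)·e^(rT) = (110.29 − 4.7291)·e^(0.0491·9/12) = 105.5609 × 1.037511 = 109.5206
Value (long) = (F − K)·e^(−rT) = (109.5206 − 101.41) × 0.963845 = 7.8174
Value = CHF 7.82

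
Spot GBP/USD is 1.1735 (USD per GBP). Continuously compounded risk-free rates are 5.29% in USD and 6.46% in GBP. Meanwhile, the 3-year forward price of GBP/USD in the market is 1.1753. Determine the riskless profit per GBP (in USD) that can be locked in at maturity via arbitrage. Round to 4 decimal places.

0.0423 per GBP (in USD)

Fair forward: F* = S·e^(carry·T), with carry = (r_USD − r_GBP) = 0.0529 − 0.0646 = -0.0117
F* = 1.1735 · e^(-0.0117 × 3) = 1.1735 · e^-0.035100 = 1.1735 × 0.965509 = 1.1330
Market 1.1753 > fair 1.1330: forward overpriced → cash-and-carry (buy spot, short the forward).
At maturity, profit = |F_mkt − F*| = |1.1753 − 1.1330| = 0.0423 per GBP (in USD)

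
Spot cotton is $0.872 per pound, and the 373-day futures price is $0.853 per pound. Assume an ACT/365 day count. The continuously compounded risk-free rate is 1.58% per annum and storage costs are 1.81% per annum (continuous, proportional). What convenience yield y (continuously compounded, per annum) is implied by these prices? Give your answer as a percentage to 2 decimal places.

5.55%

F = S·e^((r+u−y)T) ⇒ (r+u−y) = ln(F/S)/T
ln(0.853/0.872) = -0.022030; /T ⇒ -0.021558
y = r + u − ln(F/S)/T = 0.0158 + 0.0181 + 0.021558 = 0.055458
y = 5.55%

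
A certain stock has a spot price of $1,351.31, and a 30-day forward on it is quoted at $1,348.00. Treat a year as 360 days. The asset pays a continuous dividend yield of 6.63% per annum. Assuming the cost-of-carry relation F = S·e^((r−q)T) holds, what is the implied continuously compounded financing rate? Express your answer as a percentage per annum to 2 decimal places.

3.69%

From F = S·e^((r−q)T): (r − q) = ln(F/S)/T
ln(1348.00/1351.31) = ln(0.997551) = -0.002452
(r − q) = -0.002452 / (30/360) = -0.029424
r = ln(F/S)/T + q = -0.029424 + 0.0663 = 0.036876
r = 3.69%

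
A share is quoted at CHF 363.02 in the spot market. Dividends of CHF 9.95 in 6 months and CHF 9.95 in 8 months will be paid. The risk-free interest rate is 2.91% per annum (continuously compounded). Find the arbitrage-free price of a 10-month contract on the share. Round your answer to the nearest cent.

PV(dividends) I = 9.95·e^(−0.0291·6/12) + 9.95·e^(−0.0291·8/12)
I = 9.8063 + 9.7588 = 19.5651
F = (S − I)·e^(rT) = (363.02 − 19.5651) · e^(0.0291·10/12)
= 343.4549 · e^0.024250 = 343.4549 × 1.024546 = CHF 351.89

CHF 351.89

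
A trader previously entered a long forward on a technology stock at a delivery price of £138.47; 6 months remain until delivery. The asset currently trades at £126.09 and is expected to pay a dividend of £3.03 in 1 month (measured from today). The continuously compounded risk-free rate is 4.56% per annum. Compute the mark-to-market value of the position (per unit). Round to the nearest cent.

-£12.28

PV(remaining dividends) I = 3.03·e^(−0.0456·1/12) = 3.0185
Current forward F = (S − I)·e^(rT) = (126.09 − 3.0185)·e^(0.0456·6/12) = 123.0715 × 1.023062 = 125.9098
Value (long) = (F − K)·e^(−rT) = (125.9098 − 138.47) × 0.977458 = -12.2771
Value = -£12.28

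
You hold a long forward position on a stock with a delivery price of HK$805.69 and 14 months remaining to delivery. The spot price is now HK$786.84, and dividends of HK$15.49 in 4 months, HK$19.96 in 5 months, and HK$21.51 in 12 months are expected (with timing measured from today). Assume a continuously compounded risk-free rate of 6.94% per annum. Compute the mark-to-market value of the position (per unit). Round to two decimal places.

PV(remaining dividends) I = 15.49·e^(−0.0694·4/12) + 19.96·e^(−0.0694·5/12) + 21.51·e^(−0.0694·12/12) = 54.5947
Current forward F = (S − I)·e^(rT) = (786.84 − 54.5947)·e^(0.0694·14/12) = 732.2453 × 1.084335 = 793.9992
Value (long) = (F − K)·e^(−rT) = (793.9992 − 805.69) × 0.922224 = -10.7815
Value = -HK$10.78

-HK$10.78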